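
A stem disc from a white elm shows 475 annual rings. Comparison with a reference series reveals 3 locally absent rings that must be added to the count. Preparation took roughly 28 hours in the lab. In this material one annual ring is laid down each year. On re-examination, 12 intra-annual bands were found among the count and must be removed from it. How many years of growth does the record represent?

466 years

Correcting the raw count gives 475 − 12 + 3 = 466 true annual rings.
With a one-to-one annual ring periodicity this is 466 years.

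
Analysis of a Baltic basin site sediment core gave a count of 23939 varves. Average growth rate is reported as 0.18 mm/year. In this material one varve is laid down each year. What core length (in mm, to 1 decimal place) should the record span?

4309.0 mm

23939 years of growth are recorded.
Predicted length = 0.18 mm/year × 23939 years = 4309.0 mm.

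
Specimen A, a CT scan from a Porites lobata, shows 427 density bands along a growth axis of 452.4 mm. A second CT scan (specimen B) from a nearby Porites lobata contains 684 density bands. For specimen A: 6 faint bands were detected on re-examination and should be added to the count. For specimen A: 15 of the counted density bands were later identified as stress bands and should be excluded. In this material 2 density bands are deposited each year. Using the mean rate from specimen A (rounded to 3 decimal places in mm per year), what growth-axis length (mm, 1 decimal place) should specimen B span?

Specimen A: correcting the raw count gives 427 − 15 + 6 = 418 true density bands.
Specimen A: dividing by 2 density bands per year: 418 / 2 = 209 years.
A: 452.4 mm over 209 years gives 452.4 / 209 ≈ 2.165 mm/yr.
Specimen B: dividing by 2 density bands per year: 684 / 2 = 342 years. B's length ≈ 2.165 × 342 = 740.4 mm.

740.4 mm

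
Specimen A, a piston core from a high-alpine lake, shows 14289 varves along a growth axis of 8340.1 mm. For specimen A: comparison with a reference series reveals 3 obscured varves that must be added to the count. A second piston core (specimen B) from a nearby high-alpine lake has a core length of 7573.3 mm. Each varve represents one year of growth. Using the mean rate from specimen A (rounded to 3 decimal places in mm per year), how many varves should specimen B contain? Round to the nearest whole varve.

12968 varves

Specimen A: after corrections the count is 14289 + 3 = 14292 varves.
A: Mean rate = 8340.1 mm / 14292 years ≈ 0.584 mm/yr.
B spans 7573.3 / 0.584 = 12967.98 years ≈ 12968 varves.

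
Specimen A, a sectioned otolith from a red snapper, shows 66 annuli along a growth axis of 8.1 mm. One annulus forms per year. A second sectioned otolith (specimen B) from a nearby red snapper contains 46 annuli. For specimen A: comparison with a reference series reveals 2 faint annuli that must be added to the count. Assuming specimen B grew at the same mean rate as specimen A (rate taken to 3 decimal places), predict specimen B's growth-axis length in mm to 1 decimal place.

5.5 mm

Specimen A: correcting the raw count gives 66 + 2 = 68 true annuli.
A: 8.1 mm over 68 years gives 8.1 / 68 ≈ 0.119 mm/yr.
B's length ≈ 0.119 × 46 = 5.5 mm.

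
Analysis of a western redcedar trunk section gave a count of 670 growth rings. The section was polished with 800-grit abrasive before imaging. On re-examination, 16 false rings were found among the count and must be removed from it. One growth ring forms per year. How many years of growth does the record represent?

654 yr

Adjusted count: 670 − 16 = 654 growth rings.
At one growth ring per year, that is 654 years.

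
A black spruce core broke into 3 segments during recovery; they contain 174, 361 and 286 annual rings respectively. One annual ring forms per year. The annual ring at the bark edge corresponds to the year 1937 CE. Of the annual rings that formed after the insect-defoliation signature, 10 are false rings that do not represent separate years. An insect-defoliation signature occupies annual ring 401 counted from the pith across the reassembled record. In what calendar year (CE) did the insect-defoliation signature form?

Total annual rings = 174 + 361 + 286 = 821.
821 − 401 = 420 annual rings lie beyond the insect-defoliation signature toward the bark edge.
Removing the 10 false annual rings leaves 420 − 10 = 410 true annual rings beyond the insect-defoliation signature.
1937 − 410 = 1527 CE.

1527 CE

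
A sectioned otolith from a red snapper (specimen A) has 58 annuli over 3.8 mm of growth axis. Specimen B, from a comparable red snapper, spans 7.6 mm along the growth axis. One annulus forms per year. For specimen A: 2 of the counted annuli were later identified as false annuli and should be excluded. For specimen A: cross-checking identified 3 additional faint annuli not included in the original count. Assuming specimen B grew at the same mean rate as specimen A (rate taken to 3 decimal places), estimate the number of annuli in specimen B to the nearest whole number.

Specimen A: adjusted count: 58 − 2 + 3 = 59 annuli.
A: 3.8 mm over 59 years gives 3.8 / 59 ≈ 0.064 mm per year.
Specimen B: 7.6 mm / 0.064 mm per year = 118.75 years ≈ 119 annuli.

119 annuli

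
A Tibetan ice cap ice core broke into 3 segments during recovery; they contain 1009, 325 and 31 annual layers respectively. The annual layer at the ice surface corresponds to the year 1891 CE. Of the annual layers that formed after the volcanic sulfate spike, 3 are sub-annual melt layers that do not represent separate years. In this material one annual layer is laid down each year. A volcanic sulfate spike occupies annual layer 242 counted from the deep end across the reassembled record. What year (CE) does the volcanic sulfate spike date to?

771 CE

Total annual layers = 1009 + 325 + 31 = 1365.
Between annual layer 242 and the ice surface there are 1365 − 242 = 1123 annual layers.
Excluding 3 false annual layers: 1123 − 3 = 1120.
1891 − 1120 = 771 CE.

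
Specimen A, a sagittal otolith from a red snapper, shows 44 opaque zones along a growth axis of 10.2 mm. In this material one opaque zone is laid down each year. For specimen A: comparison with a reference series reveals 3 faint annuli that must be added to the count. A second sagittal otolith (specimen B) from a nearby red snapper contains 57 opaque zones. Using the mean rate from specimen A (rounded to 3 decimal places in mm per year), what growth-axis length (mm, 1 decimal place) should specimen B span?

12.4 mm

Specimen A: true opaque zone count = 44 + 3 = 47.
A: Mean rate = 10.2 mm / 47 years ≈ 0.217 mm/year.
B's length ≈ 0.217 × 57 = 12.4 mm.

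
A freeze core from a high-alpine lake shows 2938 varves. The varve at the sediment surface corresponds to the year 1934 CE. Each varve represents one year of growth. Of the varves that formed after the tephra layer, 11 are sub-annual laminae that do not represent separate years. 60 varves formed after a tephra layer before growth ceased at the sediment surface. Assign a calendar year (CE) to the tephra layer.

60 varves post-date the tephra layer.
Removing the 11 false varves leaves 60 − 11 = 49 true varves beyond the tephra layer.
Counting back 49 years from 1934 CE places the tephra layer in 1934 − 49 = 1885 CE.

1885 CE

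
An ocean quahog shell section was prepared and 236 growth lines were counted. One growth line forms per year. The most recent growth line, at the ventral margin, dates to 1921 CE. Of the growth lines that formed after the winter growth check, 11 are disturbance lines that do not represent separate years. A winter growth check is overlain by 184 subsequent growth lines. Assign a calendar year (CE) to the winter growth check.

There are 184 growth lines younger than the winter growth check.
184 − 11 false = 173 true growth lines after the winter growth check.
Counting back 173 years from 1921 CE places the winter growth check in 1921 − 173 = 1748 CE.

1748 CE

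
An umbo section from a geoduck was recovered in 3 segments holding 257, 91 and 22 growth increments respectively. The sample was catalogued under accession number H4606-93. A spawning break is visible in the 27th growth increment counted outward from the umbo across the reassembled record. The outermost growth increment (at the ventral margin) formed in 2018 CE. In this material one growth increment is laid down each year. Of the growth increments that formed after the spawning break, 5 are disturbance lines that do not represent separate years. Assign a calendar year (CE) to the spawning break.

Total growth increments = 257 + 91 + 22 = 370.
Between growth increment 27 and the ventral margin there are 370 − 27 = 343 growth increments.
Removing the 5 false growth increments leaves 343 − 5 = 338 true growth increments beyond the spawning break.
The growth increment at the ventral margin is 2018 CE, so the spawning break dates to 2018 − 338 = 1680 CE.

1680 CE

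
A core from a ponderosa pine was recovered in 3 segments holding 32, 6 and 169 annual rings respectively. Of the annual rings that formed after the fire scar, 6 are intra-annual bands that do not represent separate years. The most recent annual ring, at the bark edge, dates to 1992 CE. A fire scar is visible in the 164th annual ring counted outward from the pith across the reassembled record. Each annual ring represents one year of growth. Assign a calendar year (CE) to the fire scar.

1955 CE

Total annual rings = 32 + 6 + 169 = 207.
The fire scar sits at annual ring 164 from the pith, so 207 − 164 = 43 annual rings formed after it.
Removing the 6 false annual rings leaves 43 − 6 = 37 true annual rings beyond the fire scar.
1992 − 37 = 1955 CE.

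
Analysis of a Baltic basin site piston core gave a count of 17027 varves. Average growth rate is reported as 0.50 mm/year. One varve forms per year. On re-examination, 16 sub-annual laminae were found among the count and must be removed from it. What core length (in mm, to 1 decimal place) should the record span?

8505.5 mm

Correcting the raw count gives 17027 − 16 = 17011 true varves.
Predicted length = 0.50 mm/year × 17011 years = 8505.5 mm.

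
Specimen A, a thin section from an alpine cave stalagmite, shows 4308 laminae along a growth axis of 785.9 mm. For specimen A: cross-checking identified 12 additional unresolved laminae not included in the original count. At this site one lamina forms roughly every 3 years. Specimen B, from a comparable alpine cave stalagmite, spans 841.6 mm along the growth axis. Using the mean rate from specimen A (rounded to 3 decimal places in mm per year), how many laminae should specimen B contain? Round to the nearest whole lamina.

4599 laminae

Specimen A: correcting the raw count gives 4308 + 12 = 4320 true laminae.
Specimen A: 4320 laminae at 3 years each span 4320 × 3 = 12960 years.
A: Mean rate = 785.9 mm / 12960 years ≈ 0.061 mm/year.
For B, 841.6 / 0.061 = 13796.72 years; at 3 years per lamina that is 13796.72 / 3 ≈ 4599 laminae.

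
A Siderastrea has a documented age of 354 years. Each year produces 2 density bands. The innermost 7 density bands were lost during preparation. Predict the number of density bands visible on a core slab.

701 density bands

Expected density bands: 354 × 2 = 708.
Less the 7 uncaptured density bands: 708 − 7 = 701.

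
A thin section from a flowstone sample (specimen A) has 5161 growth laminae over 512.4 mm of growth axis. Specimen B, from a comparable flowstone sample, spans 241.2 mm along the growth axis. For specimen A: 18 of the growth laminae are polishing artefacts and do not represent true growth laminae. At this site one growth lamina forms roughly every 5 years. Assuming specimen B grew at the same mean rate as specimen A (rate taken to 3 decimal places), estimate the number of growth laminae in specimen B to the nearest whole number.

Specimen A: adjusted count: 5161 − 18 = 5143 growth laminae.
Specimen A: at 5 years per growth lamina, 5143 × 5 = 25715 years.
A: 512.4 mm over 25715 years gives 512.4 / 25715 ≈ 0.020 mm/yr.
Specimen B: 241.2 mm / 0.020 mm per year = 12060.00 years; at 5 years per growth lamina that is 12060.00 / 5 ≈ 2412 growth laminae.

2412 growth laminae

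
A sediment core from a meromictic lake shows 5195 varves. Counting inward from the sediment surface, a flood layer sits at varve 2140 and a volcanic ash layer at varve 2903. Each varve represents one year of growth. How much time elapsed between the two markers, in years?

Separation: 2903 − 2140 = 763 varves.
At one varve per year, 763 years elapsed between them.

763 years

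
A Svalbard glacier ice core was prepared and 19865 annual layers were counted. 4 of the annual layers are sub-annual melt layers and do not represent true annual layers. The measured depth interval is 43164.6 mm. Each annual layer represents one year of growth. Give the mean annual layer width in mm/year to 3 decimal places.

2.173 mm/year

Correcting the raw count gives 19865 − 4 = 19861 true annual layers.
Extension rate ≈ 43164.6 / 19861 = 2.173 mm/year.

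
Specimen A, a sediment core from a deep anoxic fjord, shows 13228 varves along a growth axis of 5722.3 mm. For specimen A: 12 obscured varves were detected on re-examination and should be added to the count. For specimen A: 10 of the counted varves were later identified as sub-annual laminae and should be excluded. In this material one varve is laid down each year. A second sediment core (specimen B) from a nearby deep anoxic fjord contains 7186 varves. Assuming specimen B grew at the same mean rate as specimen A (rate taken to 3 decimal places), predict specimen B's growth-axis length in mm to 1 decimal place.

Specimen A: adjusted count: 13228 − 10 + 12 = 13230 varves.
A: 5722.3 mm over 13230 years gives 5722.3 / 13230 ≈ 0.433 mm per year.
B's length ≈ 0.433 × 7186 = 3111.5 mm.

3111.5 mm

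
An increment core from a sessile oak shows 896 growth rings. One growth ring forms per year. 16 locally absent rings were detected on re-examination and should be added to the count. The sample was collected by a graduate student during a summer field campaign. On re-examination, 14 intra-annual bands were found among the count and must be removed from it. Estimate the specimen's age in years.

Correcting the raw count gives 896 − 14 + 16 = 898 true growth rings.
At one growth ring per year, that is 898 years.

898 years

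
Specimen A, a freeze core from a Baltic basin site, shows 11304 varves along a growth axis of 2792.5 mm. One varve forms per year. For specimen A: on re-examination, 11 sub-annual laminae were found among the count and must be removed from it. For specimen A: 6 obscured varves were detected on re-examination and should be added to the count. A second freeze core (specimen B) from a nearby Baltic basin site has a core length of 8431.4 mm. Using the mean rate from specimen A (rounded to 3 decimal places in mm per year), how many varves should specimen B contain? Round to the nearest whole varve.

34135 varves

Specimen A: correcting the raw count gives 11304 − 11 + 6 = 11299 true varves.
A: Mean rate = 2792.5 mm / 11299 years ≈ 0.247 mm/yr.
B spans 8431.4 / 0.247 = 34135.22 years ≈ 34135 varves.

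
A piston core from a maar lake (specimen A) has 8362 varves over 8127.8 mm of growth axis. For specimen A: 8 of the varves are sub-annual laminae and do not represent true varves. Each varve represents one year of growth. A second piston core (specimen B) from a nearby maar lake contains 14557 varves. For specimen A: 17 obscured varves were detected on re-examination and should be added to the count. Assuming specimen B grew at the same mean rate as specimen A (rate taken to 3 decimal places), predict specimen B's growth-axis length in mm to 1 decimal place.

Specimen A: correcting the raw count gives 8362 − 8 + 17 = 8371 true varves.
A: 8127.8 mm over 8371 years gives 8127.8 / 8371 ≈ 0.971 mm/yr.
B's length ≈ 0.971 × 14557 = 14134.8 mm.

14134.8 mm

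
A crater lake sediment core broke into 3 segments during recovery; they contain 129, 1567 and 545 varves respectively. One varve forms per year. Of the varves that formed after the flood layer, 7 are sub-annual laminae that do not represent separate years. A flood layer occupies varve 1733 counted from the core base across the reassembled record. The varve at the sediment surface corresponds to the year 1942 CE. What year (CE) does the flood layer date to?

1441 CE

Total varves = 129 + 1567 + 545 = 2241.
The flood layer sits at varve 1733 from the core base, so 2241 − 1733 = 508 varves formed after it.
Removing the 7 false varves leaves 508 − 7 = 501 true varves beyond the flood layer.
1942 − 501 = 1441 CE.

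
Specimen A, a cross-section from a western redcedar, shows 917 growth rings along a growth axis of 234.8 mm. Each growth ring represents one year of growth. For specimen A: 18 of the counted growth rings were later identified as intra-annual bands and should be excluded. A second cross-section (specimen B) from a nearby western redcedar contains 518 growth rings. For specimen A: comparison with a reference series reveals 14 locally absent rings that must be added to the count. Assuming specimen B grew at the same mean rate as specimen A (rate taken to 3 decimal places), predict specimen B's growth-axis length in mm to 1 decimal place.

Specimen A: after corrections the count is 917 − 18 + 14 = 913 growth rings.
A: Extension rate ≈ 234.8 / 913 = 0.257 mm/yr.
For B, 0.257 mm/year × 518 years = 133.1 mm.

133.1 mm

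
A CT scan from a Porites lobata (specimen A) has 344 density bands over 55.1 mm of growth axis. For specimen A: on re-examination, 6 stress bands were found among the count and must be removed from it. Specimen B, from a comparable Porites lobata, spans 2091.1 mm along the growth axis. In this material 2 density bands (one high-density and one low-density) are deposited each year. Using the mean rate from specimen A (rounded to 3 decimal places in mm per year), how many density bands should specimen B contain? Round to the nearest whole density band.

12829 density bands

Specimen A: after corrections the count is 344 − 6 = 338 density bands.
Specimen A: dividing by 2 density bands per year: 338 / 2 = 169 years.
A: Mean rate = 55.1 mm / 169 years ≈ 0.326 mm per year.
Specimen B: 2091.1 mm / 0.326 mm per year = 6414.42 years; at 2 density bands per year that is 6414.42 × 2 ≈ 12829 density bands.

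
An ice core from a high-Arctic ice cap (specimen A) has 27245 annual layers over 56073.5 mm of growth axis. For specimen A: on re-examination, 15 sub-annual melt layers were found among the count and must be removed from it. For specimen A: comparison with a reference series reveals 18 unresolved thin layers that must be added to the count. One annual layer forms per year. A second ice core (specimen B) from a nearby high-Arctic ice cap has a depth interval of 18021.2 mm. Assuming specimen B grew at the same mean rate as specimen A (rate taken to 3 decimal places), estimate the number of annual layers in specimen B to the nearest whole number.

8757 annual layers

Specimen A: after corrections the count is 27245 − 15 + 18 = 27248 annual layers.
A: Mean rate = 56073.5 mm / 27248 years ≈ 2.058 mm/yr.
For B, 18021.2 / 2.058 = 8756.66 years ≈ 8757 annual layers.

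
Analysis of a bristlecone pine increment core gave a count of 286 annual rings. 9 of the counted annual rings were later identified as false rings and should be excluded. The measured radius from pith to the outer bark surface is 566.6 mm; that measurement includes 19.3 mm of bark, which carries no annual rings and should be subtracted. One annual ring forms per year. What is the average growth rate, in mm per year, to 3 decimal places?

Correcting the raw count gives 286 − 9 = 277 true annual rings.
Net length = 566.6 − 19.3 = 547.3 mm.
Mean rate = 547.3 mm / 277 years ≈ 1.976 mm per year.

1.976 mm per year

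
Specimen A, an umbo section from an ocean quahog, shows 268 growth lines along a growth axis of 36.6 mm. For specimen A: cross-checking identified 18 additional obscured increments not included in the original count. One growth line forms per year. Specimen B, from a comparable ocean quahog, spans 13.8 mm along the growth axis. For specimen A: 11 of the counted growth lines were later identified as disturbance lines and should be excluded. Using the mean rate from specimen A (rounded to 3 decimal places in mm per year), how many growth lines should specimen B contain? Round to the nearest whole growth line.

104 growth lines

Specimen A: adjusted count: 268 − 11 + 18 = 275 growth lines.
A: Mean rate = 36.6 mm / 275 years ≈ 0.133 mm/yr.
Specimen B: 13.8 mm / 0.133 mm per year = 103.76 years ≈ 104 growth lines.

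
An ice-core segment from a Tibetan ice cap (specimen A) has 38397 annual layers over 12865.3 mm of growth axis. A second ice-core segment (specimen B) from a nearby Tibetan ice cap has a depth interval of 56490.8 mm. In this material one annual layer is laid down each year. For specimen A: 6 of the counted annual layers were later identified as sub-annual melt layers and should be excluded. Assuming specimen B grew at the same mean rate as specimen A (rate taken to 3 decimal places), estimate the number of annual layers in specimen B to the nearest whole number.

168629 annual layers

Specimen A: after corrections the count is 38397 − 6 = 38391 annual layers.
A: 12865.3 mm over 38391 years gives 12865.3 / 38391 ≈ 0.335 mm/yr.
B spans 56490.8 / 0.335 = 168629.25 years ≈ 168629 annual layers.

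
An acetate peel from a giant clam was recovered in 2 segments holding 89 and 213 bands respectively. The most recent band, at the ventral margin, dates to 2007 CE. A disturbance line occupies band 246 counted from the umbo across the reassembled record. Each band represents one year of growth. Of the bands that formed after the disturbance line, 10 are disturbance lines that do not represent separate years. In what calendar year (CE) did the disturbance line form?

Total bands = 89 + 213 = 302.
302 − 246 = 56 bands lie beyond the disturbance line toward the ventral margin.
Removing the 10 false bands leaves 56 − 10 = 46 true bands beyond the disturbance line.
The band at the ventral margin is 2007 CE, so the disturbance line dates to 2007 − 46 = 1961 CE.

1961 CE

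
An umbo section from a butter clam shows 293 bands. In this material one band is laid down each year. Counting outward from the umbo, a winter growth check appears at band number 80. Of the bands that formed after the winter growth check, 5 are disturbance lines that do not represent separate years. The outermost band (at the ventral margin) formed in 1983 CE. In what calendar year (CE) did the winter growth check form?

1775 CE

293 − 80 = 213 bands lie beyond the winter growth check toward the ventral margin.
213 − 5 false = 208 true bands after the winter growth check.
1983 − 208 = 1775 CE.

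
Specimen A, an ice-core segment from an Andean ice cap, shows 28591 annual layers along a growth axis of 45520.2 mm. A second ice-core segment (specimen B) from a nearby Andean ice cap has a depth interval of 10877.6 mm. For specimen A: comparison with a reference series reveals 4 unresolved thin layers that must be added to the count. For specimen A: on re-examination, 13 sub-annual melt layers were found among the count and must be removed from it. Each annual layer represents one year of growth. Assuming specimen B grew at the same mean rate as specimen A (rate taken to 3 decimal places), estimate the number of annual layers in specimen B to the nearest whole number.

6828 annual layers

Specimen A: after corrections the count is 28591 − 13 + 4 = 28582 annual layers.
A: Mean rate = 45520.2 mm / 28582 years ≈ 1.593 mm/year.
B spans 10877.6 / 1.593 = 6828.37 years ≈ 6828 annual layers.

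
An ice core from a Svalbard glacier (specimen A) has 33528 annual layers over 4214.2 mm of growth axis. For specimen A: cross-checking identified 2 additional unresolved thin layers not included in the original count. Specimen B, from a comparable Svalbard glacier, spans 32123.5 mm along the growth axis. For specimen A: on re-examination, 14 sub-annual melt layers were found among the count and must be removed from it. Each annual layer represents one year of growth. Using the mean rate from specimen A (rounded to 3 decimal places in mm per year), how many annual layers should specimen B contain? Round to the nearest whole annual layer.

254948 annual layers

Specimen A: after corrections the count is 33528 − 14 + 2 = 33516 annual layers.
A: 4214.2 mm over 33516 years gives 4214.2 / 33516 ≈ 0.126 mm per year.
Specimen B: 32123.5 mm / 0.126 mm per year = 254948.41 years ≈ 254948 annual layers.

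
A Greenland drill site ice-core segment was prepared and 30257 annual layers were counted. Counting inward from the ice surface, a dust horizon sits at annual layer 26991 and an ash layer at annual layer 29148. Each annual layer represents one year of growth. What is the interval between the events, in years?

2157 years

Separation: 29148 − 26991 = 2157 annual layers.
One annual layer per year makes the interval 2157 years.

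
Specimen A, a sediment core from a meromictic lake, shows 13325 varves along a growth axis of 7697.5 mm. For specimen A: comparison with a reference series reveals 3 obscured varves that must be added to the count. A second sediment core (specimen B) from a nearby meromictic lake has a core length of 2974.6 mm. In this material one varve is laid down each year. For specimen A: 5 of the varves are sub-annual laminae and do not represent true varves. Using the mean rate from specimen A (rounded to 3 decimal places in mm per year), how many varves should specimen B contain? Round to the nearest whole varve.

5146 varves

Specimen A: after corrections the count is 13325 − 5 + 3 = 13323 varves.
A: 7697.5 mm over 13323 years gives 7697.5 / 13323 ≈ 0.578 mm/year.
B spans 2974.6 / 0.578 = 5146.37 years ≈ 5146 varves.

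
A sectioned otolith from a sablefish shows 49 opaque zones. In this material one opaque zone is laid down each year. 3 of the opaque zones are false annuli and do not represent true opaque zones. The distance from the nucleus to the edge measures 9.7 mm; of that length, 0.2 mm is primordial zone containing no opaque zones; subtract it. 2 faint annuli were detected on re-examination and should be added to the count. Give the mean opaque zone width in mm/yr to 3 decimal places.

0.198 mm/yr

True opaque zone count = 49 − 3 + 2 = 48.
Removing the 0.2 mm offcut leaves 9.7 − 0.2 = 9.5 mm.
Extension rate ≈ 9.5 / 48 = 0.198 mm/yr.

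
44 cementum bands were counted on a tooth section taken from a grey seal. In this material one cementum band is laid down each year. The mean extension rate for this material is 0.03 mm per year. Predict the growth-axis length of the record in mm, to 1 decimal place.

The record spans 44 years at 0.03 mm per year.
44 years at 0.03 mm/year gives 0.03 × 44 = 1.3 mm.

1.3 mm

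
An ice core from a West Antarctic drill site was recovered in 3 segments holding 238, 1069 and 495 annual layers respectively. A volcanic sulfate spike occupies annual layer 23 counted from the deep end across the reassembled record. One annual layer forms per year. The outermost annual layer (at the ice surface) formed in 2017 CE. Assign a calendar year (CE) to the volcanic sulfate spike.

Total annual layers = 238 + 1069 + 495 = 1802.
1802 − 23 = 1779 annual layers lie beyond the volcanic sulfate spike toward the ice surface.
The annual layer at the ice surface is 2017 CE, so the volcanic sulfate spike dates to 2017 − 1779 = 238 CE.

238 CE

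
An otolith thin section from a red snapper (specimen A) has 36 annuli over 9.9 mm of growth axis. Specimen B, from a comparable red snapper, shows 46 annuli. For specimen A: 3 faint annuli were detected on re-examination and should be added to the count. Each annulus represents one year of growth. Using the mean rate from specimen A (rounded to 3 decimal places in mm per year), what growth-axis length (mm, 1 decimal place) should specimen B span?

11.7 mm

Specimen A: after corrections the count is 36 + 3 = 39 annuli.
A: 9.9 mm over 39 years gives 9.9 / 39 ≈ 0.254 mm/yr.
Length of B = 0.254 × 46 = 11.7 mm.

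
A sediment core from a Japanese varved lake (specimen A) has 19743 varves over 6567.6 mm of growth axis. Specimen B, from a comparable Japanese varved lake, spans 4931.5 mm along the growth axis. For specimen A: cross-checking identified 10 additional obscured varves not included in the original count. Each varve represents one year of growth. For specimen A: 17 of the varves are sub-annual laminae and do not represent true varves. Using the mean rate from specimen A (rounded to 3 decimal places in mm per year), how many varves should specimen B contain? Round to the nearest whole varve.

14809 varves

Specimen A: true varve count = 19743 − 17 + 10 = 19736.
A: 6567.6 mm over 19736 years gives 6567.6 / 19736 ≈ 0.333 mm per year.
B spans 4931.5 / 0.333 = 14809.31 years ≈ 14809 varves.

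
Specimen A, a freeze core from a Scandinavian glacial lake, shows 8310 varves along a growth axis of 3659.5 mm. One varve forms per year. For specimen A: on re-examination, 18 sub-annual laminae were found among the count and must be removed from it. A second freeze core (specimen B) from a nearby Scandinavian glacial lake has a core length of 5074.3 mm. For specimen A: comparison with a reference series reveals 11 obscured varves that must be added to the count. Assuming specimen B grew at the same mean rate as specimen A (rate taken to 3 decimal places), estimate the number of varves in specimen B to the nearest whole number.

Specimen A: correcting the raw count gives 8310 − 18 + 11 = 8303 true varves.
A: 3659.5 mm over 8303 years gives 3659.5 / 8303 ≈ 0.441 mm/yr.
B spans 5074.3 / 0.441 = 11506.35 years ≈ 11506 varves.

11506 varves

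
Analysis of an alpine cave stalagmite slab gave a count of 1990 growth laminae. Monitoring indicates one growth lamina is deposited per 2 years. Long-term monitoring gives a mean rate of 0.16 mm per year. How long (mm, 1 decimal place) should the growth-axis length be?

636.8 mm

1990 growth laminae at 2 years each span 1990 × 2 = 3980 years.
Predicted length = 0.16 mm/year × 3980 years = 636.8 mm.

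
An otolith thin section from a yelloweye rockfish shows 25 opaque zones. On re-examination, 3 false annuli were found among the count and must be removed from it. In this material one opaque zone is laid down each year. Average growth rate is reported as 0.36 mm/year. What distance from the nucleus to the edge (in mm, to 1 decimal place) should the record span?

True opaque zone count = 25 − 3 = 22.
Length ≈ 0.36 × 22 = 7.9 mm.

7.9 mm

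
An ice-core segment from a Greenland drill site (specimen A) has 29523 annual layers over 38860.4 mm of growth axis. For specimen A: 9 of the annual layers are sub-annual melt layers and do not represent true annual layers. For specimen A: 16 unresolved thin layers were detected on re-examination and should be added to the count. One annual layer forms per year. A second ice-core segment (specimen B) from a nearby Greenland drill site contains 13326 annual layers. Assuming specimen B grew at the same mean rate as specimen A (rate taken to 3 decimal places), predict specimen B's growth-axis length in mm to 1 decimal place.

17537.0 mm

Specimen A: after corrections the count is 29523 − 9 + 16 = 29530 annual layers.
A: Mean rate = 38860.4 mm / 29530 years ≈ 1.316 mm/yr.
B's length ≈ 1.316 × 13326 = 17537.0 mm.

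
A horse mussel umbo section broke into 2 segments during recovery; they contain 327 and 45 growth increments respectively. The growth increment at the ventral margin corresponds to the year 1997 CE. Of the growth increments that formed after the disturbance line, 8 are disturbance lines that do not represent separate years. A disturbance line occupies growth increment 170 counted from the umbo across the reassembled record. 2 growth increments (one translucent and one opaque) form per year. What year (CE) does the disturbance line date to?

1900 CE

Total growth increments = 327 + 45 = 372.
Between growth increment 170 and the ventral margin there are 372 − 170 = 202 growth increments.
Removing the 8 false growth increments leaves 202 − 8 = 194 true growth increments beyond the disturbance line.
With 2 growth increments per year, 194 / 2 = 97 years.
1997 − 97 = 1900 CE.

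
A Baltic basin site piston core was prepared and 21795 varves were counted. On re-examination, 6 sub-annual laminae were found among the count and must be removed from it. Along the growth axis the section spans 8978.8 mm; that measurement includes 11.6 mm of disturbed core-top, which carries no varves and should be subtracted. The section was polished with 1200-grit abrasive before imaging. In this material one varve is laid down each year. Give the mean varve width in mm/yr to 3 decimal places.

0.412 mm/yr

After corrections the count is 21795 − 6 = 21789 varves.
Removing the 11.6 mm offcut leaves 8978.8 − 11.6 = 8967.2 mm.
Extension rate ≈ 8967.2 / 21789 = 0.412 mm/yr.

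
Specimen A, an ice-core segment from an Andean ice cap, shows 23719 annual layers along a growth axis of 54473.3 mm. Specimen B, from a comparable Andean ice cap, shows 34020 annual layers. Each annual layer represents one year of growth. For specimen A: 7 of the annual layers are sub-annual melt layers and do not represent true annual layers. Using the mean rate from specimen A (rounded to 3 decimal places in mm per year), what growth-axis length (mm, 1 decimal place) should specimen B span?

78143.9 mm

Specimen A: correcting the raw count gives 23719 − 7 = 23712 true annual layers.
A: 54473.3 mm over 23712 years gives 54473.3 / 23712 ≈ 2.297 mm/yr.
B's length ≈ 2.297 × 34020 = 78143.9 mm.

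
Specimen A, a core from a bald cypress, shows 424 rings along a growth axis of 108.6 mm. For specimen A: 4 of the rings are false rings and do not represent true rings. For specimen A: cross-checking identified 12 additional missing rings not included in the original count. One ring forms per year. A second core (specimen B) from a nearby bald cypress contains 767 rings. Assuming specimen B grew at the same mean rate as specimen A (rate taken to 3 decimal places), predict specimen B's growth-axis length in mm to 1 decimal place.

Specimen A: correcting the raw count gives 424 − 4 + 12 = 432 true rings.
A: Mean rate = 108.6 mm / 432 years ≈ 0.251 mm/year.
B's length ≈ 0.251 × 767 = 192.5 mm.

192.5 mm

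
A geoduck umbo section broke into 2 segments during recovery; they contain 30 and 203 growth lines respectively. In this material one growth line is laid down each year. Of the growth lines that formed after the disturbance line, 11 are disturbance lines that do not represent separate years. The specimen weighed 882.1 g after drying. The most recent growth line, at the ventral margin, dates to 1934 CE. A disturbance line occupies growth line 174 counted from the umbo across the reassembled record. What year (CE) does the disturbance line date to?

Total growth lines = 30 + 203 = 233.
233 − 174 = 59 growth lines lie beyond the disturbance line toward the ventral margin.
Removing the 11 false growth lines leaves 59 − 11 = 48 true growth lines beyond the disturbance line.
Counting back 48 years from 1934 CE places the disturbance line in 1934 − 48 = 1886 CE.

1886 CE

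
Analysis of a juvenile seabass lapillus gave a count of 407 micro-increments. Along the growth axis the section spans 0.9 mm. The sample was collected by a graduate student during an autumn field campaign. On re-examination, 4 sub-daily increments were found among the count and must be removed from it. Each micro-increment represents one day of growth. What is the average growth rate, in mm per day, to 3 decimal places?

0.002 mm per day

After corrections the count is 407 − 4 = 403 micro-increments.
0.9 mm over 403 days gives 0.9 / 403 ≈ 0.002 mm per day.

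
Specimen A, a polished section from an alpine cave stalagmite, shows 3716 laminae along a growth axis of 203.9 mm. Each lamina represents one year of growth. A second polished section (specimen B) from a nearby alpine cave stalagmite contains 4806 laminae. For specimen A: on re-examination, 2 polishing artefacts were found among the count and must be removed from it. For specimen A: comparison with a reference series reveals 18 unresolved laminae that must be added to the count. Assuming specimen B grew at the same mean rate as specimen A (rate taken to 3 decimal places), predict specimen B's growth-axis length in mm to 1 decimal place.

Specimen A: after corrections the count is 3716 − 2 + 18 = 3732 laminae.
A: 203.9 mm over 3732 years gives 203.9 / 3732 ≈ 0.055 mm/year.
Length of B = 0.055 × 4806 = 264.3 mm.

264.3 mm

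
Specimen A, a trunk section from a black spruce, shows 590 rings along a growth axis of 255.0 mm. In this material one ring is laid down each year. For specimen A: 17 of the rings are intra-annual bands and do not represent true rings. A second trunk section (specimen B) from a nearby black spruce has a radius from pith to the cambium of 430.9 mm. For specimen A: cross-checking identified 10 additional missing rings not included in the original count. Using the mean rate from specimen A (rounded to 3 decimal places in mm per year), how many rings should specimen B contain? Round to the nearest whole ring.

986 rings

Specimen A: after corrections the count is 590 − 17 + 10 = 583 rings.
A: Mean rate = 255.0 mm / 583 years ≈ 0.437 mm/year.
B spans 430.9 / 0.437 = 986.04 years ≈ 986 rings.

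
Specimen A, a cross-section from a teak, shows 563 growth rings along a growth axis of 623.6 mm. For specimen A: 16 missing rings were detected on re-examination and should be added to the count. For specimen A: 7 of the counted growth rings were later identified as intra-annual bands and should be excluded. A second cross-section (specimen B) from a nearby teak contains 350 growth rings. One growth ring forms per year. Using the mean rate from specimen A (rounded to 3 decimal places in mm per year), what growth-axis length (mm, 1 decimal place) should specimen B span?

Specimen A: true growth ring count = 563 − 7 + 16 = 572.
A: Mean rate = 623.6 mm / 572 years ≈ 1.090 mm/year.
Length of B = 1.090 × 350 = 381.5 mm.

381.5 mm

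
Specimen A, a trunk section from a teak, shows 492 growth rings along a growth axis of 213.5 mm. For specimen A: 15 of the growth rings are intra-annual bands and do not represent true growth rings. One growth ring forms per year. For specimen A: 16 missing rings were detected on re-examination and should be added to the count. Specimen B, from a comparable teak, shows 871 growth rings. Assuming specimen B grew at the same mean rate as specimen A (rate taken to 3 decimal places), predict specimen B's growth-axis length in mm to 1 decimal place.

Specimen A: adjusted count: 492 − 15 + 16 = 493 growth rings.
A: Mean rate = 213.5 mm / 493 years ≈ 0.433 mm per year.
Length of B = 0.433 × 871 = 377.1 mm.

377.1 mm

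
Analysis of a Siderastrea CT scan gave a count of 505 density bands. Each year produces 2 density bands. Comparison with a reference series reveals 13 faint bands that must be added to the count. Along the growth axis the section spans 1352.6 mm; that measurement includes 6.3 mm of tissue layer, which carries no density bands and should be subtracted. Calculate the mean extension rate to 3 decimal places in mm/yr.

5.198 mm/yr

True density band count = 505 + 13 = 518.
Dividing by 2 density bands per year: 518 / 2 = 259 years.
Removing the 6.3 mm offcut leaves 1352.6 − 6.3 = 1346.3 mm.
Extension rate ≈ 1346.3 / 259 = 5.198 mm/yr.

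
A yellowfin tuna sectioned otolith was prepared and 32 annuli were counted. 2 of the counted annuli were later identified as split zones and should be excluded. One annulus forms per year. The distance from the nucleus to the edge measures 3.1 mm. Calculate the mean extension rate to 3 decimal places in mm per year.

Adjusted count: 32 − 2 = 30 annuli.
Mean rate = 3.1 mm / 30 years ≈ 0.103 mm per year.

0.103 mm per year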